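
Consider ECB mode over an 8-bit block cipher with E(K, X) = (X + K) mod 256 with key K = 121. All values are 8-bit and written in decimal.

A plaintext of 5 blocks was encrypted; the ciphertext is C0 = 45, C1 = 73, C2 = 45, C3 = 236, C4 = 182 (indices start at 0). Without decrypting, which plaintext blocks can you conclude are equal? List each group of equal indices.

P0 = P2

ECB encrypts each block independently with the same key, so equal ciphertext blocks imply equal plaintext blocks.
C0 = C2 = 45, so P0 = P2.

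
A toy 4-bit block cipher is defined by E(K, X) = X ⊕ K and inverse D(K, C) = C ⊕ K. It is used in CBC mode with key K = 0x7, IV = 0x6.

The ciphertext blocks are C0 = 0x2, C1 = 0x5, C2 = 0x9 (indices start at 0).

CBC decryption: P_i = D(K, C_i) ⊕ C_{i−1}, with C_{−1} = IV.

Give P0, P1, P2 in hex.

P0 = 0x3, P1 = 0x0, P2 = 0xB

P0: D(K, 0x2) = 0x5; 0x5 ⊕ 0x6 = 0x3.
P1: D(K, 0x5) = 0x2; 0x2 ⊕ 0x2 = 0x0.
P2: D(K, 0x9) = 0xE; 0xE ⊕ 0x5 = 0xB.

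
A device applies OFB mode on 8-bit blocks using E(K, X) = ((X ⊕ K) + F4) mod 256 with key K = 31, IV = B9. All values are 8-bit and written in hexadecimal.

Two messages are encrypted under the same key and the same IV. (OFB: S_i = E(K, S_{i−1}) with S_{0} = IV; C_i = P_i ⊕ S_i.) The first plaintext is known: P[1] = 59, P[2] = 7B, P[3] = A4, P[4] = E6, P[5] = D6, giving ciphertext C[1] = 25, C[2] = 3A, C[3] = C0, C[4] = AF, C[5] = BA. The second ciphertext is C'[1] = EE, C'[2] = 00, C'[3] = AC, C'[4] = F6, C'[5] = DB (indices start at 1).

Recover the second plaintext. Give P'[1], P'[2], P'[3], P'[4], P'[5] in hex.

P'[1] = 92, P'[2] = 41, P'[3] = C8, P'[4] = BF, P'[5] = B7

In OFB with a reused IV, both messages share the same keystream S_i, so C_i ⊕ C'_i = P_i ⊕ P'_i and thus P'_i = P_i ⊕ C_i ⊕ C'_i.
P'[1]: 59 ⊕ 25 ⊕ EE = 92.
P'[2]: 7B ⊕ 3A ⊕ 00 = 41.
P'[3]: A4 ⊕ C0 ⊕ AC = C8.
P'[4]: E6 ⊕ AF ⊕ F6 = BF.
P'[5]: D6 ⊕ BA ⊕ DB = B7.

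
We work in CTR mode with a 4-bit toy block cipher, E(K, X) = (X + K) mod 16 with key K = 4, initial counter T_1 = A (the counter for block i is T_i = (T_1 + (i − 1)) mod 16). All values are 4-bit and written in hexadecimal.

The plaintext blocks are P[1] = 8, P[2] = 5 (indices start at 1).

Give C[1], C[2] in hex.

CTR encryption: S_i = E(K, T_i) where T_i is the counter for block i; C_i = P_i ⊕ S_i.
C[1]: T = A, S = E(K, T) = E; 8 ⊕ E = 6.
C[2]: T = B, S = E(K, T) = F; 5 ⊕ F = A.

C[1] = 6, C[2] = A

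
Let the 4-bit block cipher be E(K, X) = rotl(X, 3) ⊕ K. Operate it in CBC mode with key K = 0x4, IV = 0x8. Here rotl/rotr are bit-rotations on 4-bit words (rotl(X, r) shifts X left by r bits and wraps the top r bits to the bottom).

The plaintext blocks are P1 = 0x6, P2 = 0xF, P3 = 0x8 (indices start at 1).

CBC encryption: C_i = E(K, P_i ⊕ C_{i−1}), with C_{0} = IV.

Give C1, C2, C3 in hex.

C1: P1 ⊕ 0x8 = 0xE; E(K, 0xE) = 0x3.
C2: P2 ⊕ 0x3 = 0xC; E(K, 0xC) = 0x2.
C3: P3 ⊕ 0x2 = 0xA; E(K, 0xA) = 0x1.

C1 = 0x3, C2 = 0x2, C3 = 0x1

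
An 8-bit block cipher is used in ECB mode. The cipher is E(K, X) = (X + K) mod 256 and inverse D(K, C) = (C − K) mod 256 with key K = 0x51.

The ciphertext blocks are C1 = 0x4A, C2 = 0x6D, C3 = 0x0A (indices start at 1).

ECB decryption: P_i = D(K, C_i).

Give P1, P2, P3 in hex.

P1: D(K, 0x4A) = 0xF9.
P2: D(K, 0x6D) = 0x1C.
P3: D(K, 0x0A) = 0xB9.

P1 = 0xF9, P2 = 0x1C, P3 = 0xB9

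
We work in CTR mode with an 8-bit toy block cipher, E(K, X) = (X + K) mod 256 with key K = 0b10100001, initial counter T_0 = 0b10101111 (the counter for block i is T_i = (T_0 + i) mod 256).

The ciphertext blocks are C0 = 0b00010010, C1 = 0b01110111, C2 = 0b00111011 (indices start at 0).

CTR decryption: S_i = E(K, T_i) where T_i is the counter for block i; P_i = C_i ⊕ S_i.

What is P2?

P2 = 0b01101001

P2: T = 0b10110001, S = E(K, T) = 0b01010010; 0b00111011 ⊕ 0b01010010 = 0b01101001.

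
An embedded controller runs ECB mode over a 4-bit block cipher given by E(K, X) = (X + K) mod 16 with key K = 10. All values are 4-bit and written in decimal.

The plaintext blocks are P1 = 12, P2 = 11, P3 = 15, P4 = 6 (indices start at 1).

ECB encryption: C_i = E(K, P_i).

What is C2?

C2 = 5

C2: E(K, 11) = 5.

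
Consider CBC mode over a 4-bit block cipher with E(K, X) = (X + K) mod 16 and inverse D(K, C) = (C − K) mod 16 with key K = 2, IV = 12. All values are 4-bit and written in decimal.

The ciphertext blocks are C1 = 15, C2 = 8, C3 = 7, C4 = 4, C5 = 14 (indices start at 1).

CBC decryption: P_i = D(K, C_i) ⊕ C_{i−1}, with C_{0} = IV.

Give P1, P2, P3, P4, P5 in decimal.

P1: D(K, 15) = 13; 13 ⊕ 12 = 1.
P2: D(K, 8) = 6; 6 ⊕ 15 = 9.
P3: D(K, 7) = 5; 5 ⊕ 8 = 13.
P4: D(K, 4) = 2; 2 ⊕ 7 = 5.
P5: D(K, 14) = 12; 12 ⊕ 4 = 8.

P1 = 1, P2 = 9, P3 = 13, P4 = 5, P5 = 8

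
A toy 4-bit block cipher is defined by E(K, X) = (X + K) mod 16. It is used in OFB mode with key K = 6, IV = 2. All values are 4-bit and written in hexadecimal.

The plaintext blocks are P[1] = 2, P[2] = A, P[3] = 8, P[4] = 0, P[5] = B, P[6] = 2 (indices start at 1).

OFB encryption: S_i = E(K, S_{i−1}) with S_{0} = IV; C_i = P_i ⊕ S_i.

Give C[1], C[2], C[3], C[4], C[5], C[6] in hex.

C[1] = A, C[2] = 4, C[3] = C, C[4] = A, C[5] = B, C[6] = 4

C[1]: S = E(K, 2) = 8; 2 ⊕ 8 = A.
C[2]: S = E(K, 8) = E; A ⊕ E = 4.
C[3]: S = E(K, E) = 4; 8 ⊕ 4 = C.
C[4]: S = E(K, 4) = A; 0 ⊕ A = A.
C[5]: S = E(K, A) = 0; B ⊕ 0 = B.
C[6]: S = E(K, 0) = 6; 2 ⊕ 6 = 4.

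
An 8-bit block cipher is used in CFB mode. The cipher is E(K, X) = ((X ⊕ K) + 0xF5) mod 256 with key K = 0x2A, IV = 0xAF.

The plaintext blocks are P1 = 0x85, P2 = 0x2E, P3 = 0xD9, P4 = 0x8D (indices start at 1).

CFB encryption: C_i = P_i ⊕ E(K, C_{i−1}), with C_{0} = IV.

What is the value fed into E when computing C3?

0xE4

C1: E(K, 0xAF) = 0x7A; 0x85 ⊕ 0x7A = 0xFF.
C2: E(K, 0xFF) = 0xCA; 0x2E ⊕ 0xCA = 0xE4.
C3: E(K, 0xE4) = 0xC3; 0xD9 ⊕ 0xC3 = 0x1A.
So the input to E for block 3 is 0xE4.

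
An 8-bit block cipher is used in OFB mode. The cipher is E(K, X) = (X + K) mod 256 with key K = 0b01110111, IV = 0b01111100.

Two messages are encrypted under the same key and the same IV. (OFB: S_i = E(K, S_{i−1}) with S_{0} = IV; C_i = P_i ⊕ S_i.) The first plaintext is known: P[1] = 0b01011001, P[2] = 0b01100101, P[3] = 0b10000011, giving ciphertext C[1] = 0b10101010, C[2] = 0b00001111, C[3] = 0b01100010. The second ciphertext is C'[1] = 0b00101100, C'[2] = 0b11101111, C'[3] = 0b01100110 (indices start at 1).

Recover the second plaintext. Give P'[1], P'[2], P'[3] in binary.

In OFB with a reused IV, both messages share the same keystream S_i, so C_i ⊕ C'_i = P_i ⊕ P'_i and thus P'_i = P_i ⊕ C_i ⊕ C'_i.
P'[1]: 0b01011001 ⊕ 0b10101010 ⊕ 0b00101100 = 0b11011111.
P'[2]: 0b01100101 ⊕ 0b00001111 ⊕ 0b11101111 = 0b10000101.
P'[3]: 0b10000011 ⊕ 0b01100010 ⊕ 0b01100110 = 0b10000111.

P'[1] = 0b11011111, P'[2] = 0b10000101, P'[3] = 0b10000111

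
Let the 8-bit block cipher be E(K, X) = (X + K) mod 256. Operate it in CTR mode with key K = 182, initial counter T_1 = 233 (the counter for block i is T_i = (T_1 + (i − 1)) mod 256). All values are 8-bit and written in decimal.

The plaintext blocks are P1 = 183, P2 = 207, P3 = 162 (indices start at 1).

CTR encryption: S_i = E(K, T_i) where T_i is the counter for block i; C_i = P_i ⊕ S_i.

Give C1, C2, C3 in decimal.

C1: T = 233, S = E(K, T) = 159; 183 ⊕ 159 = 40.
C2: T = 234, S = E(K, T) = 160; 207 ⊕ 160 = 111.
C3: T = 235, S = E(K, T) = 161; 162 ⊕ 161 = 3.

C1 = 40, C2 = 111, C3 = 3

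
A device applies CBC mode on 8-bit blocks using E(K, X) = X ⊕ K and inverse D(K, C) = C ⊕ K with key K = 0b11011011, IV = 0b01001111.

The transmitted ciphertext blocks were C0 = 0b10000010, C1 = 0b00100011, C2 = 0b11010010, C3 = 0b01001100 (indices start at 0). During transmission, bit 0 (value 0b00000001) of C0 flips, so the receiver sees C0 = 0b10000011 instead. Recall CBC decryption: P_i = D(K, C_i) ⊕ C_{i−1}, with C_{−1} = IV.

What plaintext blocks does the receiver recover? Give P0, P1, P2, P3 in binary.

Only C0 changed, to 0b10000011. In CBC, a change in C_i garbles P_i and flips the same bit in P_{i+1}. Decrypting the received ciphertext:
P0: D(K, 0b10000011) = 0b01011000; 0b01011000 ⊕ 0b01001111 = 0b00010111.
P1: D(K, 0b00100011) = 0b11111000; 0b11111000 ⊕ 0b10000011 = 0b01111011.
P2: D(K, 0b11010010) = 0b00001001; 0b00001001 ⊕ 0b00100011 = 0b00101010.
P3: D(K, 0b01001100) = 0b10010111; 0b10010111 ⊕ 0b11010010 = 0b01000101.
Blocks that differ from the original plaintext: P0, P1.

P0 = 0b00010111, P1 = 0b01111011, P2 = 0b00101010, P3 = 0b01000101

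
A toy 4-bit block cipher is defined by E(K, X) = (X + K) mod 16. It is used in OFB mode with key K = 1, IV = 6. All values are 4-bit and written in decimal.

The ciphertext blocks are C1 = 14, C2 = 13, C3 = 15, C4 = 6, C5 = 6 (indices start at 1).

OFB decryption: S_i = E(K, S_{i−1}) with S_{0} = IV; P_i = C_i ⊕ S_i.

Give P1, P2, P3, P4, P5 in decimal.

P1: S = E(K, 6) = 7; 14 ⊕ 7 = 9.
P2: S = E(K, 7) = 8; 13 ⊕ 8 = 5.
P3: S = E(K, 8) = 9; 15 ⊕ 9 = 6.
P4: S = E(K, 9) = 10; 6 ⊕ 10 = 12.
P5: S = E(K, 10) = 11; 6 ⊕ 11 = 13.

P1 = 9, P2 = 5, P3 = 6, P4 = 12, P5 = 13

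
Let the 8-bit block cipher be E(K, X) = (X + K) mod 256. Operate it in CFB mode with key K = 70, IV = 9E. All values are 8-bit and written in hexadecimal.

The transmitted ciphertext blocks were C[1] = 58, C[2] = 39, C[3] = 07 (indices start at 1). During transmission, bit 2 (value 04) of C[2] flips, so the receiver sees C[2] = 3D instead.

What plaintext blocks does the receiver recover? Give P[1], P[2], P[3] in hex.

P[1] = 56, P[2] = F5, P[3] = AA

CFB decryption: P_i = C_i ⊕ E(K, C_{i−1}), with C_{0} = IV.
Only C[2] changed, to 3D. In CFB, a change in C_i flips the same bit in P_i and garbles P_{i+1}. Decrypting the received ciphertext:
P[1]: E(K, 9E) = 0E; 58 ⊕ 0E = 56.
P[2]: E(K, 58) = C8; 3D ⊕ C8 = F5.
P[3]: E(K, 3D) = AD; 07 ⊕ AD = AA.
Blocks that differ from the original plaintext: P[2], P[3].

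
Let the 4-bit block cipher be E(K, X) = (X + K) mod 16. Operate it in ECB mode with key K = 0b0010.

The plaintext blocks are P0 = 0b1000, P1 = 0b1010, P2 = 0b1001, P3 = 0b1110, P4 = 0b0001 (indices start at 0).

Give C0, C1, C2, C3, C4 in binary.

ECB encryption: C_i = E(K, P_i).
C0: E(K, 0b1000) = 0b1010.
C1: E(K, 0b1010) = 0b1100.
C2: E(K, 0b1001) = 0b1011.
C3: E(K, 0b1110) = 0b0000.
C4: E(K, 0b0001) = 0b0011.

C0 = 0b1010, C1 = 0b1100, C2 = 0b1011, C3 = 0b0000, C4 = 0b0011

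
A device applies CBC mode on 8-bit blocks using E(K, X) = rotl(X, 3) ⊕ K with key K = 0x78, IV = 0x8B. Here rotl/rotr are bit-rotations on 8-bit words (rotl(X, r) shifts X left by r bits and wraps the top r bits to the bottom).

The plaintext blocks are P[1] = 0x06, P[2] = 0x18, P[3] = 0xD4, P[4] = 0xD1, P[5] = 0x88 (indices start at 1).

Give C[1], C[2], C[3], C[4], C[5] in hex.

CBC encryption: C_i = E(K, P_i ⊕ C_{i−1}), with C_{0} = IV.
C[1]: P[1] ⊕ 0x8B = 0x8D; E(K, 0x8D) = 0x14.
C[2]: P[2] ⊕ 0x14 = 0x0C; E(K, 0x0C) = 0x18.
C[3]: P[3] ⊕ 0x18 = 0xCC; E(K, 0xCC) = 0x1E.
C[4]: P[4] ⊕ 0x1E = 0xCF; E(K, 0xCF) = 0x06.
C[5]: P[5] ⊕ 0x06 = 0x8E; E(K, 0x8E) = 0x0C.

C[1] = 0x14, C[2] = 0x18, C[3] = 0x1E, C[4] = 0x06, C[5] = 0x0C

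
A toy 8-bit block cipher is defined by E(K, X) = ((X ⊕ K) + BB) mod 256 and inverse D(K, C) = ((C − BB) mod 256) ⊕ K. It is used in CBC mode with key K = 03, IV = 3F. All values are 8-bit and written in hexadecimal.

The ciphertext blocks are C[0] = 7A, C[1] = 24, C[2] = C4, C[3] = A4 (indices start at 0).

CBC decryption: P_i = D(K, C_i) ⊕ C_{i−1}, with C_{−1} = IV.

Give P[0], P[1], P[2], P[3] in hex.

P[0]: D(K, 7A) = BC; BC ⊕ 3F = 83.
P[1]: D(K, 24) = 6A; 6A ⊕ 7A = 10.
P[2]: D(K, C4) = 0A; 0A ⊕ 24 = 2E.
P[3]: D(K, A4) = EA; EA ⊕ C4 = 2E.

P[0] = 83, P[1] = 10, P[2] = 2E, P[3] = 2E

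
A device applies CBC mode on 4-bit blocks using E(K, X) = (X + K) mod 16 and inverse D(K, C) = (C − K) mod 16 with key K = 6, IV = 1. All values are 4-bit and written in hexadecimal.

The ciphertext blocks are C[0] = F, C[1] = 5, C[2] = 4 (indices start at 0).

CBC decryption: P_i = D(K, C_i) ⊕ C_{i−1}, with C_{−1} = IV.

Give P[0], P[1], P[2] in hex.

P[0] = 8, P[1] = 0, P[2] = B

P[0]: D(K, F) = 9; 9 ⊕ 1 = 8.
P[1]: D(K, 5) = F; F ⊕ F = 0.
P[2]: D(K, 4) = E; E ⊕ 5 = B.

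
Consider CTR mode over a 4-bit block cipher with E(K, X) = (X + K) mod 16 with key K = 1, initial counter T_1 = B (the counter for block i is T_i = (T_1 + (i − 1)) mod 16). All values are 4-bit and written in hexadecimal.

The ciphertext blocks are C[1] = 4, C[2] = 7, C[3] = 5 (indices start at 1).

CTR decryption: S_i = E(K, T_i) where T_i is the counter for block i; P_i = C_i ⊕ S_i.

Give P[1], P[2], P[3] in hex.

P[1]: T = B, S = E(K, T) = C; 4 ⊕ C = 8.
P[2]: T = C, S = E(K, T) = D; 7 ⊕ D = A.
P[3]: T = D, S = E(K, T) = E; 5 ⊕ E = B.

P[1] = 8, P[2] = A, P[3] = B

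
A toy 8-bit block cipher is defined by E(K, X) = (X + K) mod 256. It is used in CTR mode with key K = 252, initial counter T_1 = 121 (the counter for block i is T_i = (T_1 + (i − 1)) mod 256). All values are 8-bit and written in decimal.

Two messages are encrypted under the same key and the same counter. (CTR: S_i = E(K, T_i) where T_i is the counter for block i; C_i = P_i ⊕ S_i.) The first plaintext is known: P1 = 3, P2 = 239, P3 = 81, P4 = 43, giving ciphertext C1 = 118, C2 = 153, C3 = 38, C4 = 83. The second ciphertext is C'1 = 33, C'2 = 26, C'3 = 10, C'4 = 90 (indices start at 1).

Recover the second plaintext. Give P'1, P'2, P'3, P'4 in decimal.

In CTR with a reused counter, both messages share the same keystream S_i, so C_i ⊕ C'_i = P_i ⊕ P'_i and thus P'_i = P_i ⊕ C_i ⊕ C'_i.
P'1: 3 ⊕ 118 ⊕ 33 = 84.
P'2: 239 ⊕ 153 ⊕ 26 = 108.
P'3: 81 ⊕ 38 ⊕ 10 = 125.
P'4: 43 ⊕ 83 ⊕ 90 = 34.

P'1 = 84, P'2 = 108, P'3 = 125, P'4 = 34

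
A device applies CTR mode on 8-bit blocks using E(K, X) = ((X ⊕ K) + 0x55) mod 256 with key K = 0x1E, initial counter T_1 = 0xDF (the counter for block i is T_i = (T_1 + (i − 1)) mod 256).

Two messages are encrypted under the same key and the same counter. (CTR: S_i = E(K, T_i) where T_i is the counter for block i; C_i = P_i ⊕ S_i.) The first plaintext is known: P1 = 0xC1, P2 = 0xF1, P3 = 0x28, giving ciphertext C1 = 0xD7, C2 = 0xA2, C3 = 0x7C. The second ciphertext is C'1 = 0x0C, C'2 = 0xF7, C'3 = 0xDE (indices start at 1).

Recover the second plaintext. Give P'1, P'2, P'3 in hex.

In CTR with a reused counter, both messages share the same keystream S_i, so C_i ⊕ C'_i = P_i ⊕ P'_i and thus P'_i = P_i ⊕ C_i ⊕ C'_i.
P'1: 0xC1 ⊕ 0xD7 ⊕ 0x0C = 0x1A.
P'2: 0xF1 ⊕ 0xA2 ⊕ 0xF7 = 0xA4.
P'3: 0x28 ⊕ 0x7C ⊕ 0xDE = 0x8A.

P'1 = 0x1A, P'2 = 0xA4, P'3 = 0x8A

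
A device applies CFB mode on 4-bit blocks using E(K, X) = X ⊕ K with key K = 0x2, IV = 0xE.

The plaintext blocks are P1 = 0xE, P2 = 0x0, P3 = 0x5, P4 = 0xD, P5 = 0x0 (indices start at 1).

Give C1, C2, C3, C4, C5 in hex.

C1 = 0x2, C2 = 0x0, C3 = 0x7, C4 = 0x8, C5 = 0xA

CFB encryption: C_i = P_i ⊕ E(K, C_{i−1}), with C_{0} = IV.
C1: E(K, 0xE) = 0xC; 0xE ⊕ 0xC = 0x2.
C2: E(K, 0x2) = 0x0; 0x0 ⊕ 0x0 = 0x0.
C3: E(K, 0x0) = 0x2; 0x5 ⊕ 0x2 = 0x7.
C4: E(K, 0x7) = 0x5; 0xD ⊕ 0x5 = 0x8.
C5: E(K, 0x8) = 0xA; 0x0 ⊕ 0xA = 0xA.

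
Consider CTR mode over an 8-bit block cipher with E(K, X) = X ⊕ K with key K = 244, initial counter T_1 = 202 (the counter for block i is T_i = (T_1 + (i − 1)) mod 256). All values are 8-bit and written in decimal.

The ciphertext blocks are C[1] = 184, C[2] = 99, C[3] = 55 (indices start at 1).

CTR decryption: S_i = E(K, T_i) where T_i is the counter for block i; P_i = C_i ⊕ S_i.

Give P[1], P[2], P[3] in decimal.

P[1]: T = 202, S = E(K, T) = 62; 184 ⊕ 62 = 134.
P[2]: T = 203, S = E(K, T) = 63; 99 ⊕ 63 = 92.
P[3]: T = 204, S = E(K, T) = 56; 55 ⊕ 56 = 15.

P[1] = 134, P[2] = 92, P[3] = 15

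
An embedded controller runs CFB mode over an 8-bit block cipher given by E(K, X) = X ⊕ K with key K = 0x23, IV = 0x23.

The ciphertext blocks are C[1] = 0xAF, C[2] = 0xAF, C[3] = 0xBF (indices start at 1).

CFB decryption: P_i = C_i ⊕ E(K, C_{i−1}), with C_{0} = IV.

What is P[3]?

P[3] = 0x33

P[3]: E(K, 0xAF) = 0x8C; 0xBF ⊕ 0x8C = 0x33.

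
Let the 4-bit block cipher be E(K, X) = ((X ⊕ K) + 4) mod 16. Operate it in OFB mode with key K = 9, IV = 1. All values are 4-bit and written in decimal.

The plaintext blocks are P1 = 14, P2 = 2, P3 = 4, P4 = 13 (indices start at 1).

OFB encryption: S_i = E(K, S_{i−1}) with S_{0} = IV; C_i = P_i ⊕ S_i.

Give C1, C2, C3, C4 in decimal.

C1: S = E(K, 1) = 12; 14 ⊕ 12 = 2.
C2: S = E(K, 12) = 9; 2 ⊕ 9 = 11.
C3: S = E(K, 9) = 4; 4 ⊕ 4 = 0.
C4: S = E(K, 4) = 1; 13 ⊕ 1 = 12.

C1 = 2, C2 = 11, C3 = 0, C4 = 12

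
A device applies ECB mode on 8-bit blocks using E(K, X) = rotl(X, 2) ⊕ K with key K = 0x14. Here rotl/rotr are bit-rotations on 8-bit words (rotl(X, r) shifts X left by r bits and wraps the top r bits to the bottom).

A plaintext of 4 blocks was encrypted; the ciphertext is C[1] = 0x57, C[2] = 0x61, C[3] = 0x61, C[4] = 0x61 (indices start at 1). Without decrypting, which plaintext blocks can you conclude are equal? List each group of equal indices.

ECB encrypts each block independently with the same key, so equal ciphertext blocks imply equal plaintext blocks.
C[2] = C[3] = C[4] = 0x61, so P[2] = P[3] = P[4].

P[2] = P[3] = P[4]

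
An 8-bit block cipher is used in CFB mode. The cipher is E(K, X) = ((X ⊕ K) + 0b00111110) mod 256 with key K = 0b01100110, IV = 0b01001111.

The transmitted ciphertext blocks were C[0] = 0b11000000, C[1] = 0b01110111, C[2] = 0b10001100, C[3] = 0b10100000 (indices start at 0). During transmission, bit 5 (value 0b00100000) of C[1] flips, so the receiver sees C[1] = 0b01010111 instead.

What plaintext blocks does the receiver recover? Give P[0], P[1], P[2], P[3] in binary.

CFB decryption: P_i = C_i ⊕ E(K, C_{i−1}), with C_{−1} = IV.
Only C[1] changed, to 0b01010111. In CFB, a change in C_i flips the same bit in P_i and garbles P_{i+1}. Decrypting the received ciphertext:
P[0]: E(K, 0b01001111) = 0b01100111; 0b11000000 ⊕ 0b01100111 = 0b10100111.
P[1]: E(K, 0b11000000) = 0b11100100; 0b01010111 ⊕ 0b11100100 = 0b10110011.
P[2]: E(K, 0b01010111) = 0b01101111; 0b10001100 ⊕ 0b01101111 = 0b11100011.
P[3]: E(K, 0b10001100) = 0b00101000; 0b10100000 ⊕ 0b00101000 = 0b10001000.
Blocks that differ from the original plaintext: P[1], P[2].

P[0] = 0b10100111, P[1] = 0b10110011, P[2] = 0b11100011, P[3] = 0b10001000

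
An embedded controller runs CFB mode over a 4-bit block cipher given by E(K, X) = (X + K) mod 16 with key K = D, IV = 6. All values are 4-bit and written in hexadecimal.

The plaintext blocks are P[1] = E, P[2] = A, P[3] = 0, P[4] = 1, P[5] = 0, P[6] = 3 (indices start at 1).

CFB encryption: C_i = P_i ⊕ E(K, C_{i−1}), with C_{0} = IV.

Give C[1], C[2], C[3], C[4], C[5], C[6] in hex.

C[1]: E(K, 6) = 3; E ⊕ 3 = D.
C[2]: E(K, D) = A; A ⊕ A = 0.
C[3]: E(K, 0) = D; 0 ⊕ D = D.
C[4]: E(K, D) = A; 1 ⊕ A = B.
C[5]: E(K, B) = 8; 0 ⊕ 8 = 8.
C[6]: E(K, 8) = 5; 3 ⊕ 5 = 6.

C[1] = D, C[2] = 0, C[3] = D, C[4] = B, C[5] = 8, C[6] = 6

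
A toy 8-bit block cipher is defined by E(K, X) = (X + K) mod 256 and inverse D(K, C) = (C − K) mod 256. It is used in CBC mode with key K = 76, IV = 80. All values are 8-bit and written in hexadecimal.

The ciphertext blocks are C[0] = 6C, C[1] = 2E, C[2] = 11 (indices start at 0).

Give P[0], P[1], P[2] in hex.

CBC decryption: P_i = D(K, C_i) ⊕ C_{i−1}, with C_{−1} = IV.
P[0]: D(K, 6C) = F6; F6 ⊕ 80 = 76.
P[1]: D(K, 2E) = B8; B8 ⊕ 6C = D4.
P[2]: D(K, 11) = 9B; 9B ⊕ 2E = B5.

P[0] = 76, P[1] = D4, P[2] = B5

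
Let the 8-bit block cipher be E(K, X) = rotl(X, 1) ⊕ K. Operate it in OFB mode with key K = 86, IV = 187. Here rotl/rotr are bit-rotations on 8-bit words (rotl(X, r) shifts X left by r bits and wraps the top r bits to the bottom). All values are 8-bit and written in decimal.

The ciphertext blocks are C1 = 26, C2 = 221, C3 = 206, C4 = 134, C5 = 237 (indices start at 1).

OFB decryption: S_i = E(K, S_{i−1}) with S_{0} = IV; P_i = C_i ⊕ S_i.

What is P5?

P5 = 238

P1: S = E(K, 187) = 33; 26 ⊕ 33 = 59.
P2: S = E(K, 33) = 20; 221 ⊕ 20 = 201.
P3: S = E(K, 20) = 126; 206 ⊕ 126 = 176.
P4: S = E(K, 126) = 170; 134 ⊕ 170 = 44.
P5: S = E(K, 170) = 3; 237 ⊕ 3 = 238.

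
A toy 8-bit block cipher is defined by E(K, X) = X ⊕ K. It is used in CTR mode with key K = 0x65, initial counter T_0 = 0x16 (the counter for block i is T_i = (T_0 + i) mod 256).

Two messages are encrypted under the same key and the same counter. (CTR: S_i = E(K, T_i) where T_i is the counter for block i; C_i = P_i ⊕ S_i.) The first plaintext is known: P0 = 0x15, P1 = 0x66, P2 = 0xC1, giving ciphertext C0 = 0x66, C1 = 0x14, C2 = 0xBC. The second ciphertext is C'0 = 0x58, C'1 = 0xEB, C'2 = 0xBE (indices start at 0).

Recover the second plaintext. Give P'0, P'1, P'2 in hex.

In CTR with a reused counter, both messages share the same keystream S_i, so C_i ⊕ C'_i = P_i ⊕ P'_i and thus P'_i = P_i ⊕ C_i ⊕ C'_i.
P'0: 0x15 ⊕ 0x66 ⊕ 0x58 = 0x2B.
P'1: 0x66 ⊕ 0x14 ⊕ 0xEB = 0x99.
P'2: 0xC1 ⊕ 0xBC ⊕ 0xBE = 0xC3.

P'0 = 0x2B, P'1 = 0x99, P'2 = 0xC3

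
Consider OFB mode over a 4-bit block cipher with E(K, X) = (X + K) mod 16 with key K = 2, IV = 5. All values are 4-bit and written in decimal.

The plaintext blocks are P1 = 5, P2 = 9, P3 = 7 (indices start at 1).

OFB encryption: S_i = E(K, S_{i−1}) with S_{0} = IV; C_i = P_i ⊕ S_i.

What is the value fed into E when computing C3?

C1: S = E(K, 5) = 7; 5 ⊕ 7 = 2.
C2: S = E(K, 7) = 9; 9 ⊕ 9 = 0.
C3: S = E(K, 9) = 11; 7 ⊕ 11 = 12.
So the input to E for block 3 is 9.

9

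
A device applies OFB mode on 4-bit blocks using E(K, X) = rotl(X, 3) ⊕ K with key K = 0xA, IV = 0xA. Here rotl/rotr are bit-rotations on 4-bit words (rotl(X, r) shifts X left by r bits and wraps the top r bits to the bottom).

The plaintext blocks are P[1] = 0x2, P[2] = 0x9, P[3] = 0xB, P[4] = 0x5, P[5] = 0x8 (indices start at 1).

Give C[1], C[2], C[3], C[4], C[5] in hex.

C[1] = 0xD, C[2] = 0xC, C[3] = 0xB, C[4] = 0xF, C[5] = 0x7

OFB encryption: S_i = E(K, S_{i−1}) with S_{0} = IV; C_i = P_i ⊕ S_i.
C[1]: S = E(K, 0xA) = 0xF; 0x2 ⊕ 0xF = 0xD.
C[2]: S = E(K, 0xF) = 0x5; 0x9 ⊕ 0x5 = 0xC.
C[3]: S = E(K, 0x5) = 0x0; 0xB ⊕ 0x0 = 0xB.
C[4]: S = E(K, 0x0) = 0xA; 0x5 ⊕ 0xA = 0xF.
C[5]: S = E(K, 0xA) = 0xF; 0x8 ⊕ 0xF = 0x7.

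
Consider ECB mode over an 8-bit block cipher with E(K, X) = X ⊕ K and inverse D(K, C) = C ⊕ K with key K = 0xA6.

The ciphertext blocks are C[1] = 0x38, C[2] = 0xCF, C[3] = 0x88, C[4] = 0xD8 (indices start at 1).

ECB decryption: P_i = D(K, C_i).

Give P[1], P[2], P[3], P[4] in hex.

P[1] = 0x9E, P[2] = 0x69, P[3] = 0x2E, P[4] = 0x7E

P[1]: D(K, 0x38) = 0x9E.
P[2]: D(K, 0xCF) = 0x69.
P[3]: D(K, 0x88) = 0x2E.
P[4]: D(K, 0xD8) = 0x7E.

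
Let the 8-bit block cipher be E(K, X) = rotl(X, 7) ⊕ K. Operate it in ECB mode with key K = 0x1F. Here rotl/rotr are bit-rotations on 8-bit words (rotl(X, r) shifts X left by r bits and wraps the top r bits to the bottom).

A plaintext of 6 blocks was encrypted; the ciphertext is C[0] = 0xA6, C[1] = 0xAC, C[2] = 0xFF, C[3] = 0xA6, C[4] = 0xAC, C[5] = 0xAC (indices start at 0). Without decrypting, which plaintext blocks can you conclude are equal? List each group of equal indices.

P[0] = P[3]; P[1] = P[4] = P[5]

ECB encrypts each block independently with the same key, so equal ciphertext blocks imply equal plaintext blocks.
C[0] = C[3] = 0xA6, so P[0] = P[3].
C[1] = C[4] = C[5] = 0xAC, so P[1] = P[4] = P[5].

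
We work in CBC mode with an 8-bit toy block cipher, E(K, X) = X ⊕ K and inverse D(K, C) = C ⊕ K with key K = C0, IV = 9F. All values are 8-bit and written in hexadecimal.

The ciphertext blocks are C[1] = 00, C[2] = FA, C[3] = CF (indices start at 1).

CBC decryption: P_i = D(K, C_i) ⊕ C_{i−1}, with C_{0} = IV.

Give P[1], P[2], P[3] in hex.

P[1]: D(K, 00) = C0; C0 ⊕ 9F = 5F.
P[2]: D(K, FA) = 3A; 3A ⊕ 00 = 3A.
P[3]: D(K, CF) = 0F; 0F ⊕ FA = F5.

P[1] = 5F, P[2] = 3A, P[3] = F5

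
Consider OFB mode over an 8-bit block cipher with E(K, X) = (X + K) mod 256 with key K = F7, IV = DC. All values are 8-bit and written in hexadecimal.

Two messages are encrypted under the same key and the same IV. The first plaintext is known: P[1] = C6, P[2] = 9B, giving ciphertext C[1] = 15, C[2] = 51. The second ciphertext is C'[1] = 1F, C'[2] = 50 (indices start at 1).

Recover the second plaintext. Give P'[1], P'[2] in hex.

P'[1] = CC, P'[2] = 9A

In OFB with a reused IV, both messages share the same keystream S_i, so C_i ⊕ C'_i = P_i ⊕ P'_i and thus P'_i = P_i ⊕ C_i ⊕ C'_i.
P'[1]: C6 ⊕ 15 ⊕ 1F = CC.
P'[2]: 9B ⊕ 51 ⊕ 50 = 9A.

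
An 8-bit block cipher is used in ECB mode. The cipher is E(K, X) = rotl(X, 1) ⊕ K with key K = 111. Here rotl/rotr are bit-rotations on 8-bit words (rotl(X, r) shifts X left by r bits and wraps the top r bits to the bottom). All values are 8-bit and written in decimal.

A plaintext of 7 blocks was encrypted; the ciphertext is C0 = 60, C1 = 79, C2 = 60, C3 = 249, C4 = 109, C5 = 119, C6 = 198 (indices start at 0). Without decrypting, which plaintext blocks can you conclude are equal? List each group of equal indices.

ECB encrypts each block independently with the same key, so equal ciphertext blocks imply equal plaintext blocks.
C0 = C2 = 60, so P0 = P2.

P0 = P2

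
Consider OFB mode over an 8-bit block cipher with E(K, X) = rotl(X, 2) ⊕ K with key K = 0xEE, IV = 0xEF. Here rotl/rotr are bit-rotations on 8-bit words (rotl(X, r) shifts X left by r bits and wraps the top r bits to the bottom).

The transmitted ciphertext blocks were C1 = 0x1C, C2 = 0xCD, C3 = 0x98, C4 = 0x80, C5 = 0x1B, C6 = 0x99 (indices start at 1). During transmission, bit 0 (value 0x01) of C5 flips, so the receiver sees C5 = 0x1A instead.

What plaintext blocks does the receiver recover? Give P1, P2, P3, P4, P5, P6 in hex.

OFB decryption: S_i = E(K, S_{i−1}) with S_{0} = IV; P_i = C_i ⊕ S_i.
Only C5 changed, to 0x1A. In OFB, a change in C_i flips the same bit in P_i only; the keystream is unaffected. Decrypting the received ciphertext:
P1: S = E(K, 0xEF) = 0x51; 0x1C ⊕ 0x51 = 0x4D.
P2: S = E(K, 0x51) = 0xAB; 0xCD ⊕ 0xAB = 0x66.
P3: S = E(K, 0xAB) = 0x40; 0x98 ⊕ 0x40 = 0xD8.
P4: S = E(K, 0x40) = 0xEF; 0x80 ⊕ 0xEF = 0x6F.
P5: S = E(K, 0xEF) = 0x51; 0x1A ⊕ 0x51 = 0x4B.
P6: S = E(K, 0x51) = 0xAB; 0x99 ⊕ 0xAB = 0x32.
Blocks that differ from the original plaintext: P5.

P1 = 0x4D, P2 = 0x66, P3 = 0xD8, P4 = 0x6F, P5 = 0x4B, P6 = 0x32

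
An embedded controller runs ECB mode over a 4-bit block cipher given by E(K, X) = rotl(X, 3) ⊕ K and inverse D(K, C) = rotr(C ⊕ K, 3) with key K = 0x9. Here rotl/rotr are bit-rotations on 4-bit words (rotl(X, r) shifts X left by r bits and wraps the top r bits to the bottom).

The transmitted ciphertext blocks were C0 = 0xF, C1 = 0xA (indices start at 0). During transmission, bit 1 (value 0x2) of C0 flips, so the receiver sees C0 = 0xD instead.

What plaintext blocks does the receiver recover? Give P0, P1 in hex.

P0 = 0x8, P1 = 0x6

ECB decryption: P_i = D(K, C_i).
Only C0 changed, to 0xD. In ECB, a change in C_i affects only P_i. Decrypting the received ciphertext:
P0: D(K, 0xD) = 0x8.
P1: D(K, 0xA) = 0x6.
Blocks that differ from the original plaintext: P0.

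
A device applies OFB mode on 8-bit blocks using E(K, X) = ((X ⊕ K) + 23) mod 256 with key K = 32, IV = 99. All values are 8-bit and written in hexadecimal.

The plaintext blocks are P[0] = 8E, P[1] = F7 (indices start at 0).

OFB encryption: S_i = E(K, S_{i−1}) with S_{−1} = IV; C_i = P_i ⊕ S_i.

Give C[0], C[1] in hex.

C[0] = 40, C[1] = E8

C[0]: S = E(K, 99) = CE; 8E ⊕ CE = 40.
C[1]: S = E(K, CE) = 1F; F7 ⊕ 1F = E8.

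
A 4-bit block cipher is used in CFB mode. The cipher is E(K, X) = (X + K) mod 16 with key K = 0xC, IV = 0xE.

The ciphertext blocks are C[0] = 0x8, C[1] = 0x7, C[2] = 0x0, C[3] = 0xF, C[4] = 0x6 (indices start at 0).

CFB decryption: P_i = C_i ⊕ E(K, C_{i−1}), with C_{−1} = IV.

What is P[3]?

P[3] = 0x3

P[3]: E(K, 0x0) = 0xC; 0xF ⊕ 0xC = 0x3.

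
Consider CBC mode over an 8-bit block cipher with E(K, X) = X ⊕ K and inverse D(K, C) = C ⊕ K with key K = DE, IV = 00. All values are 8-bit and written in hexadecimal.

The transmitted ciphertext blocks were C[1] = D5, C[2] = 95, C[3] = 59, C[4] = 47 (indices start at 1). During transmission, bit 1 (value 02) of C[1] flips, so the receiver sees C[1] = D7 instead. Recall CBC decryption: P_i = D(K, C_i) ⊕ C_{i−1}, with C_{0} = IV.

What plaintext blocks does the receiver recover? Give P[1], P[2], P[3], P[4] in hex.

P[1] = 09, P[2] = 9C, P[3] = 12, P[4] = C0

Only C[1] changed, to D7. In CBC, a change in C_i garbles P_i and flips the same bit in P_{i+1}. Decrypting the received ciphertext:
P[1]: D(K, D7) = 09; 09 ⊕ 00 = 09.
P[2]: D(K, 95) = 4B; 4B ⊕ D7 = 9C.
P[3]: D(K, 59) = 87; 87 ⊕ 95 = 12.
P[4]: D(K, 47) = 99; 99 ⊕ 59 = C0.
Blocks that differ from the original plaintext: P[1], P[2].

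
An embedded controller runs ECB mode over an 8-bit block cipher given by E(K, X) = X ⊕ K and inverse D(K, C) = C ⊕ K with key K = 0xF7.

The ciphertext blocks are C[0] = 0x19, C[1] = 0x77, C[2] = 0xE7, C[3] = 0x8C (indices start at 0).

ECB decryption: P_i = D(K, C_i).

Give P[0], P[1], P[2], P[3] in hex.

P[0]: D(K, 0x19) = 0xEE.
P[1]: D(K, 0x77) = 0x80.
P[2]: D(K, 0xE7) = 0x10.
P[3]: D(K, 0x8C) = 0x7B.

P[0] = 0xEE, P[1] = 0x80, P[2] = 0x10, P[3] = 0x7B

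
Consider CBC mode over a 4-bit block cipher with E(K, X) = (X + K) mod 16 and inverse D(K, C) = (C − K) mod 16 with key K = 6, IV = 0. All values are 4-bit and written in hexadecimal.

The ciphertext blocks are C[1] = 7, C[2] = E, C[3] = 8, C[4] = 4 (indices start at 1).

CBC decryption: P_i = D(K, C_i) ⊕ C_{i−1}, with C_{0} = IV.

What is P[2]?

P[2] = F

P[2]: D(K, E) = 8; 8 ⊕ 7 = F.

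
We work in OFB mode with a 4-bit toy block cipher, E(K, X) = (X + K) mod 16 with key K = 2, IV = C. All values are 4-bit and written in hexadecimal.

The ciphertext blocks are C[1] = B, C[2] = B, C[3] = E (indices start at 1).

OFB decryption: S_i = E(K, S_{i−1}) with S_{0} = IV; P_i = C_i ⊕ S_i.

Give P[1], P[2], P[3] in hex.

P[1]: S = E(K, C) = E; B ⊕ E = 5.
P[2]: S = E(K, E) = 0; B ⊕ 0 = B.
P[3]: S = E(K, 0) = 2; E ⊕ 2 = C.

P[1] = 5, P[2] = B, P[3] = C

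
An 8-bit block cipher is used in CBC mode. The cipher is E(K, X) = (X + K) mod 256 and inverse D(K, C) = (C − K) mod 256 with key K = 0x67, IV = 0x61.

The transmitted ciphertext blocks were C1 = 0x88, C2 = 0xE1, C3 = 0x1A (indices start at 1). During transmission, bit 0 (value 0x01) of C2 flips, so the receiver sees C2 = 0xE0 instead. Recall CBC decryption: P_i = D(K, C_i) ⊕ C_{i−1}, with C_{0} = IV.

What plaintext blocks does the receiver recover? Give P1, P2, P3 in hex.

P1 = 0x40, P2 = 0xF1, P3 = 0x53

Only C2 changed, to 0xE0. In CBC, a change in C_i garbles P_i and flips the same bit in P_{i+1}. Decrypting the received ciphertext:
P1: D(K, 0x88) = 0x21; 0x21 ⊕ 0x61 = 0x40.
P2: D(K, 0xE0) = 0x79; 0x79 ⊕ 0x88 = 0xF1.
P3: D(K, 0x1A) = 0xB3; 0xB3 ⊕ 0xE0 = 0x53.
Blocks that differ from the original plaintext: P2, P3.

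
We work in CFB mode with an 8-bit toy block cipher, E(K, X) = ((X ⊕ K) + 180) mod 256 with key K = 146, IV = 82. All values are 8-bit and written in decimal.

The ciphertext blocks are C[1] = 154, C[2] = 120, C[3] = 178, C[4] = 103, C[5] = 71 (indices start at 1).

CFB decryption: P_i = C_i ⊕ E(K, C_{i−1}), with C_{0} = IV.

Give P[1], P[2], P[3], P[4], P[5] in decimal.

P[1] = 238, P[2] = 196, P[3] = 44, P[4] = 179, P[5] = 238

P[1]: E(K, 82) = 116; 154 ⊕ 116 = 238.
P[2]: E(K, 154) = 188; 120 ⊕ 188 = 196.
P[3]: E(K, 120) = 158; 178 ⊕ 158 = 44.
P[4]: E(K, 178) = 212; 103 ⊕ 212 = 179.
P[5]: E(K, 103) = 169; 71 ⊕ 169 = 238.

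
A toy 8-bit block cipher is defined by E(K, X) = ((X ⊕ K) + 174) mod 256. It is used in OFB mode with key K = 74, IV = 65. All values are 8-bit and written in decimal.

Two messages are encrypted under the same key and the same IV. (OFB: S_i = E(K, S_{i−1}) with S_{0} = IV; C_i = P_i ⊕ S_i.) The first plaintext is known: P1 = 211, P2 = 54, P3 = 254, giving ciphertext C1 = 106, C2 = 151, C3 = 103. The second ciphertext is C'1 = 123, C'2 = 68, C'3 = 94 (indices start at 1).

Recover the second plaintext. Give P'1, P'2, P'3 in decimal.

P'1 = 194, P'2 = 229, P'3 = 199

In OFB with a reused IV, both messages share the same keystream S_i, so C_i ⊕ C'_i = P_i ⊕ P'_i and thus P'_i = P_i ⊕ C_i ⊕ C'_i.
P'1: 211 ⊕ 106 ⊕ 123 = 194.
P'2: 54 ⊕ 151 ⊕ 68 = 229.
P'3: 254 ⊕ 103 ⊕ 94 = 199.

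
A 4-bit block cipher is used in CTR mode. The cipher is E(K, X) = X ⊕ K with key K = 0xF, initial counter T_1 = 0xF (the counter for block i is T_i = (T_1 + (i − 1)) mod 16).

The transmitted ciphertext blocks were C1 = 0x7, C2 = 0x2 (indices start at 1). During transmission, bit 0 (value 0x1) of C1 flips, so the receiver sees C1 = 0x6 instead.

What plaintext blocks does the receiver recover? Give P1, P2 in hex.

P1 = 0x6, P2 = 0xD

CTR decryption: S_i = E(K, T_i) where T_i is the counter for block i; P_i = C_i ⊕ S_i.
Only C1 changed, to 0x6. In CTR, a change in C_i flips the same bit in P_i only; the keystream is unaffected. Decrypting the received ciphertext:
P1: T = 0xF, S = E(K, T) = 0x0; 0x6 ⊕ 0x0 = 0x6.
P2: T = 0x0, S = E(K, T) = 0xF; 0x2 ⊕ 0xF = 0xD.
Blocks that differ from the original plaintext: P1.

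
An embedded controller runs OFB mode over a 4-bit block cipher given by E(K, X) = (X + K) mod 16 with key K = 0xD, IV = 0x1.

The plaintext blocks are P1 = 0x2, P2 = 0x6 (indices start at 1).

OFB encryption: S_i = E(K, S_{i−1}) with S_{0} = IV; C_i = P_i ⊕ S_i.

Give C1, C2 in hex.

C1 = 0xC, C2 = 0xD

C1: S = E(K, 0x1) = 0xE; 0x2 ⊕ 0xE = 0xC.
C2: S = E(K, 0xE) = 0xB; 0x6 ⊕ 0xB = 0xD.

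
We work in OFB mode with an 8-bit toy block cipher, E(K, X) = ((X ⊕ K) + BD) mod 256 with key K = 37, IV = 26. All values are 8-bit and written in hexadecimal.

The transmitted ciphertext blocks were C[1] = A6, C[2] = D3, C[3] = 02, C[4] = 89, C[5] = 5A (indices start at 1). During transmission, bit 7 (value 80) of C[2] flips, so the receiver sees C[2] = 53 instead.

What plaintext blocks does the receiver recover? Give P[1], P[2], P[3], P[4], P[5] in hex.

P[1] = 68, P[2] = E5, P[3] = 3C, P[4] = 4F, P[5] = F4

OFB decryption: S_i = E(K, S_{i−1}) with S_{0} = IV; P_i = C_i ⊕ S_i.
Only C[2] changed, to 53. In OFB, a change in C_i flips the same bit in P_i only; the keystream is unaffected. Decrypting the received ciphertext:
P[1]: S = E(K, 26) = CE; A6 ⊕ CE = 68.
P[2]: S = E(K, CE) = B6; 53 ⊕ B6 = E5.
P[3]: S = E(K, B6) = 3E; 02 ⊕ 3E = 3C.
P[4]: S = E(K, 3E) = C6; 89 ⊕ C6 = 4F.
P[5]: S = E(K, C6) = AE; 5A ⊕ AE = F4.
Blocks that differ from the original plaintext: P[2].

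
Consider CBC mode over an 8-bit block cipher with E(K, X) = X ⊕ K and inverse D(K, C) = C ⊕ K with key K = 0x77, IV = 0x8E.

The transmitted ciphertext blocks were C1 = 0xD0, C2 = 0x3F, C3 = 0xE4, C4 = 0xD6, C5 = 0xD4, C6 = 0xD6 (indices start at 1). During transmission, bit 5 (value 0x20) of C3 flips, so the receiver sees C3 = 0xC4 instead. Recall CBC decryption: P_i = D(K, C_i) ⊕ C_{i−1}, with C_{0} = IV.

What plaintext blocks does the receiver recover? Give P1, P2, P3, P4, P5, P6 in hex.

P1 = 0x29, P2 = 0x98, P3 = 0x8C, P4 = 0x65, P5 = 0x75, P6 = 0x75

Only C3 changed, to 0xC4. In CBC, a change in C_i garbles P_i and flips the same bit in P_{i+1}. Decrypting the received ciphertext:
P1: D(K, 0xD0) = 0xA7; 0xA7 ⊕ 0x8E = 0x29.
P2: D(K, 0x3F) = 0x48; 0x48 ⊕ 0xD0 = 0x98.
P3: D(K, 0xC4) = 0xB3; 0xB3 ⊕ 0x3F = 0x8C.
P4: D(K, 0xD6) = 0xA1; 0xA1 ⊕ 0xC4 = 0x65.
P5: D(K, 0xD4) = 0xA3; 0xA3 ⊕ 0xD6 = 0x75.
P6: D(K, 0xD6) = 0xA1; 0xA1 ⊕ 0xD4 = 0x75.
Blocks that differ from the original plaintext: P3, P4.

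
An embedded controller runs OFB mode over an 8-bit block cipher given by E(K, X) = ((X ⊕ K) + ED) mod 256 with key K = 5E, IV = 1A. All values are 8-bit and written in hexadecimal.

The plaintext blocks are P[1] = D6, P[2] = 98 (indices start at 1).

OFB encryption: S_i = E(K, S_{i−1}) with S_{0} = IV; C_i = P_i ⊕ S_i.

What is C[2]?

C[2] = C4

C[1]: S = E(K, 1A) = 31; D6 ⊕ 31 = E7.
C[2]: S = E(K, 31) = 5C; 98 ⊕ 5C = C4.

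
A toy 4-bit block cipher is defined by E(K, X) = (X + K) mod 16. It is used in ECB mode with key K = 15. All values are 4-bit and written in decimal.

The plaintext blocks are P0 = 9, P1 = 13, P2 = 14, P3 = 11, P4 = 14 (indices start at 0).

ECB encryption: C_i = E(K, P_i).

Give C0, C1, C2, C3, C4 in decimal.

C0 = 8, C1 = 12, C2 = 13, C3 = 10, C4 = 13

C0: E(K, 9) = 8.
C1: E(K, 13) = 12.
C2: E(K, 14) = 13.
C3: E(K, 11) = 10.
C4: E(K, 14) = 13.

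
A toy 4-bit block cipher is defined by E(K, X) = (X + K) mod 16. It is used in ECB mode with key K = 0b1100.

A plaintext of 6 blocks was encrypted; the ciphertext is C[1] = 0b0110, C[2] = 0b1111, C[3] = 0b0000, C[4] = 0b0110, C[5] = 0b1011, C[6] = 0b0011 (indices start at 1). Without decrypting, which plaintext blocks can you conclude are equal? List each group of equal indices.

P[1] = P[4]

ECB encrypts each block independently with the same key, so equal ciphertext blocks imply equal plaintext blocks.
C[1] = C[4] = 0b0110, so P[1] = P[4].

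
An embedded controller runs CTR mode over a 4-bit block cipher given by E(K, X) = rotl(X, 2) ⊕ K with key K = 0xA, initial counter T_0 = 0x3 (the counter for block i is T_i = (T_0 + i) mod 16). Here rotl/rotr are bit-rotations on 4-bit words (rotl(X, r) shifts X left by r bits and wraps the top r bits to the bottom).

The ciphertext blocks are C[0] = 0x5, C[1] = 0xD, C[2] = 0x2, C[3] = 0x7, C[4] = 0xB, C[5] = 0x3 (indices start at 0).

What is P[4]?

P[4] = 0xC

CTR decryption: S_i = E(K, T_i) where T_i is the counter for block i; P_i = C_i ⊕ S_i.
P[4]: T = 0x7, S = E(K, T) = 0x7; 0xB ⊕ 0x7 = 0xC.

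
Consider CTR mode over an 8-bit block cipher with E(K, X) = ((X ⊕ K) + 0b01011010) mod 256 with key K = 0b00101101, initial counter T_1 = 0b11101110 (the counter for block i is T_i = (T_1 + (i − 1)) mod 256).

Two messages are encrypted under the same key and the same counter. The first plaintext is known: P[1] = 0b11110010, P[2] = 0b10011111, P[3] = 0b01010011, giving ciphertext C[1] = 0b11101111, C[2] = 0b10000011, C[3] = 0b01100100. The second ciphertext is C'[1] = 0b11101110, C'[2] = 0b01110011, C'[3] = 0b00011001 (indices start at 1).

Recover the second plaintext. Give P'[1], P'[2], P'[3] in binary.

P'[1] = 0b11110011, P'[2] = 0b01101111, P'[3] = 0b00101110

In CTR with a reused counter, both messages share the same keystream S_i, so C_i ⊕ C'_i = P_i ⊕ P'_i and thus P'_i = P_i ⊕ C_i ⊕ C'_i.
P'[1]: 0b11110010 ⊕ 0b11101111 ⊕ 0b11101110 = 0b11110011.
P'[2]: 0b10011111 ⊕ 0b10000011 ⊕ 0b01110011 = 0b01101111.
P'[3]: 0b01010011 ⊕ 0b01100100 ⊕ 0b00011001 = 0b00101110.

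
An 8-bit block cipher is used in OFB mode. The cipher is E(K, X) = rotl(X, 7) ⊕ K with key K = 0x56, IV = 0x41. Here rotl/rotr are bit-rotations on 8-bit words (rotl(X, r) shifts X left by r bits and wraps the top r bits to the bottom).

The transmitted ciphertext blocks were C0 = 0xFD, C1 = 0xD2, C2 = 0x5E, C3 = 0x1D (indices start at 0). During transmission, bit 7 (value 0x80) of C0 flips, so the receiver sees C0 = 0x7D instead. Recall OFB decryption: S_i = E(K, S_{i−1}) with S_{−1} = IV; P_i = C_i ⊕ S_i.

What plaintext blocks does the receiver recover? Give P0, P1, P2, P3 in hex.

P0 = 0x8B, P1 = 0xFF, P2 = 0x9E, P3 = 0x2B

Only C0 changed, to 0x7D. In OFB, a change in C_i flips the same bit in P_i only; the keystream is unaffected. Decrypting the received ciphertext:
P0: S = E(K, 0x41) = 0xF6; 0x7D ⊕ 0xF6 = 0x8B.
P1: S = E(K, 0xF6) = 0x2D; 0xD2 ⊕ 0x2D = 0xFF.
P2: S = E(K, 0x2D) = 0xC0; 0x5E ⊕ 0xC0 = 0x9E.
P3: S = E(K, 0xC0) = 0x36; 0x1D ⊕ 0x36 = 0x2B.
Blocks that differ from the original plaintext: P0.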